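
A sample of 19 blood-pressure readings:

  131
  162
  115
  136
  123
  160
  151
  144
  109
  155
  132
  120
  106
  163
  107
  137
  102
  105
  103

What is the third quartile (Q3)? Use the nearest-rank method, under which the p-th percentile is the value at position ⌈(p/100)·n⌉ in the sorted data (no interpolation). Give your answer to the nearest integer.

151

Sorted: 102, 103, 105, 106, 107, 109, 115, 120, 123, 131, 132, 136, 137, 144, 151, 155, 160, 162, 163.
n = 19.
Position = ⌈75/100 · 19⌉ = ⌈14.25⌉ = 15.
The value at rank 15 is 151.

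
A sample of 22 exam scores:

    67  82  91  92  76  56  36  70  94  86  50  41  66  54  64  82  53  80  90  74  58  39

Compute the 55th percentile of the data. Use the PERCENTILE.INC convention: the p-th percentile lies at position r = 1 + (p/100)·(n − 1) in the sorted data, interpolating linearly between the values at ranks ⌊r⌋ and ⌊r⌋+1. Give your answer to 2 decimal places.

Sorted: 36, 39, 41, 50, 53, 54, 56, 58, 64, 66, 67, 70, 74, 76, 80, 82, 82, 86, 90, 91, 92, 94.
n = 22.
r = 1 + (55/100)·(22 − 1) = 1 + 11.55 = 12.55.
Rank 12 is 70 and rank 13 is 74.
Interpolate: 70 + 0.55·(74 − 70) = 70 + 0.55·4 = 72.2.

72.20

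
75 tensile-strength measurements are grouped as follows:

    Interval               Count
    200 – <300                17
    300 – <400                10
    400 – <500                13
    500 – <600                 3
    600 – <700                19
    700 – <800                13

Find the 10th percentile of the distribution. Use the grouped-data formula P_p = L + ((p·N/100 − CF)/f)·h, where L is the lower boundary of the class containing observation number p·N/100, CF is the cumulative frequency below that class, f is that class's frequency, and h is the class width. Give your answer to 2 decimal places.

244.12

N = 75; target position k = 10/100 · 75 = 7.5.
Cumulative frequencies: 17, 27, 40, 43, 62, 75.
Observation 7.5 falls in the class 200 – <300.
L = 200, CF = 0, f = 17, h = 100.
P10 = 200 + ((7.5 − 0)/17)·100 = 200 + 44.1176 = 244.118.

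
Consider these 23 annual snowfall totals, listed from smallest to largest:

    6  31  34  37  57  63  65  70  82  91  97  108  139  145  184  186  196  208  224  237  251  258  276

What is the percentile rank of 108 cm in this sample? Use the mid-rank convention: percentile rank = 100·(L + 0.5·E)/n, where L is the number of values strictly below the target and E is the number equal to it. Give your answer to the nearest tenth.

50.0

Count below 108: L = 11; count equal: E = 1; n = 23.
Percentile rank = 100·(11 + 0.5·1)/23 = 100·11.5/23 = 50.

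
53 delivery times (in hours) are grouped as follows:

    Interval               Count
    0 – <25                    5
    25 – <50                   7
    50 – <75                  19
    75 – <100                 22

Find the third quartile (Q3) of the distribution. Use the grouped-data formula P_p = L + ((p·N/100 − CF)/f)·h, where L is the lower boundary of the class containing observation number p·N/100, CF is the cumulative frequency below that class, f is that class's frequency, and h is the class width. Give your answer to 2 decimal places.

N = 53; target position k = 75/100 · 53 = 39.75.
Cumulative frequencies: 5, 12, 31, 53.
Observation 39.75 falls in the class 75 – <100.
L = 75, CF = 31, f = 22, h = 25.
P75 = 75 + ((39.75 − 31)/22)·25 = 75 + 9.94318 = 84.9432.

84.94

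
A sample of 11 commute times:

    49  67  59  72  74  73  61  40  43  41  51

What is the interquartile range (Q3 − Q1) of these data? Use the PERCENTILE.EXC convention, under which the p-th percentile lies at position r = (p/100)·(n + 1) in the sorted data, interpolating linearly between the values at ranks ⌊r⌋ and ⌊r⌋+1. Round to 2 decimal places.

29.00

Sorted: 40, 41, 43, 49, 51, 59, 61, 67, 72, 73, 74.
n = 11.
P25: r = 3 (integer) → 43.
P75: r = 9 (integer) → 72.
Difference: 72 − 43 = 29.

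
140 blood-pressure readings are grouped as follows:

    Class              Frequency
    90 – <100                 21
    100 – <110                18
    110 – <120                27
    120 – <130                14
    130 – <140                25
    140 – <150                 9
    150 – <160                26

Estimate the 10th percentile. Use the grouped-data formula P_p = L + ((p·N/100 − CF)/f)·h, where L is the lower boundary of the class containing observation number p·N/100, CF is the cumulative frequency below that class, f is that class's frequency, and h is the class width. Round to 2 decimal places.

N = 140; target position k = 10/100 · 140 = 14.
Cumulative frequencies: 21, 39, 66, 80, 105, 114, 140.
Observation 14 falls in the class 90 – <100.
L = 90, CF = 0, f = 21, h = 10.
P10 = 90 + ((14 − 0)/21)·10 = 90 + 6.66667 = 96.6667.

96.67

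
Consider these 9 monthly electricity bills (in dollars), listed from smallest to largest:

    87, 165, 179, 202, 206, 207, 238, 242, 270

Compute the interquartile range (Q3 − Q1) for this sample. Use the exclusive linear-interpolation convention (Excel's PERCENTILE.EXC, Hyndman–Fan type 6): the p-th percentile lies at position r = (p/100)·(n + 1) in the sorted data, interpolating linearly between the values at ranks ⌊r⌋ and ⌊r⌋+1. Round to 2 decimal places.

n = 9.
P25: r = 2.5; ranks 2–3 are 165, 179; interpolating gives 172.
P75: r = 7.5; ranks 7–8 are 238, 242; interpolating gives 240.
Difference: 240 − 172 = 68.

68.00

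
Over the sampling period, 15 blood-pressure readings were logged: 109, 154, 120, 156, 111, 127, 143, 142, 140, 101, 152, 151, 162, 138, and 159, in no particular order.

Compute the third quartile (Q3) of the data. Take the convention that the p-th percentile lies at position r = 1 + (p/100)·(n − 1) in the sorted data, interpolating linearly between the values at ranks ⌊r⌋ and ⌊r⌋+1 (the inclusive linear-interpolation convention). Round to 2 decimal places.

Sorted: 101, 109, 111, 120, 127, 138, 140, 142, 143, 151, 152, 154, 156, 159, 162.
n = 15.
r = 1 + (75/100)·(15 − 1) = 1 + 10.5 = 11.5.
Rank 11 is 152 and rank 12 is 154.
Interpolate: 152 + 0.5·(154 − 152) = 152 + 0.5·2 = 153.

153.00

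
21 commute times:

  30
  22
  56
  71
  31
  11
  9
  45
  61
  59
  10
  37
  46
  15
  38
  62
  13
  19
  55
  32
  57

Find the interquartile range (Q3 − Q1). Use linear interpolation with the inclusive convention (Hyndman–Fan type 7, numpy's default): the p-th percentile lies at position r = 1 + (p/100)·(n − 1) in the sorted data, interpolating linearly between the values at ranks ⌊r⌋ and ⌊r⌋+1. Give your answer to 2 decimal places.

Sorted: 9, 10, 11, 13, 15, 19, 22, 30, 31, 32, 37, 38, 45, 46, 55, 56, 57, 59, 61, 62, 71.
n = 21.
P25: r = 6 (integer) → 19.
P75: r = 16 (integer) → 56.
Difference: 56 − 19 = 37.

37.00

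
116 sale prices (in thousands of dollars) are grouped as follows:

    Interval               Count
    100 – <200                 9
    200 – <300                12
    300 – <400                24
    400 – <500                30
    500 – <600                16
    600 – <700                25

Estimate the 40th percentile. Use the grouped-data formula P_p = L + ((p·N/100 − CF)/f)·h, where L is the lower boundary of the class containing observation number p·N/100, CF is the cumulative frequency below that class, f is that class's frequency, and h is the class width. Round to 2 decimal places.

404.67

N = 116; target position k = 40/100 · 116 = 46.4.
Cumulative frequencies: 9, 21, 45, 75, 91, 116.
Observation 46.4 falls in the class 400 – <500.
L = 400, CF = 45, f = 30, h = 100.
P40 = 400 + ((46.4 − 45)/30)·100 = 400 + 4.66667 = 404.667.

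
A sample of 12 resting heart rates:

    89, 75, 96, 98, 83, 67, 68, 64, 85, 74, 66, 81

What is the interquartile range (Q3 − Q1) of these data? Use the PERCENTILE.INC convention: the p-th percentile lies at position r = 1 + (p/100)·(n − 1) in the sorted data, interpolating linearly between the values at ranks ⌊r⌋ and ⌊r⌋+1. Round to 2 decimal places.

Sorted: 64, 66, 67, 68, 74, 75, 81, 83, 85, 89, 96, 98.
n = 12.
P25: r = 3.75; ranks 3–4 are 67, 68; interpolating gives 67.75.
P75: r = 9.25; ranks 9–10 are 85, 89; interpolating gives 86.
Difference: 86 − 67.75 = 18.25.

18.25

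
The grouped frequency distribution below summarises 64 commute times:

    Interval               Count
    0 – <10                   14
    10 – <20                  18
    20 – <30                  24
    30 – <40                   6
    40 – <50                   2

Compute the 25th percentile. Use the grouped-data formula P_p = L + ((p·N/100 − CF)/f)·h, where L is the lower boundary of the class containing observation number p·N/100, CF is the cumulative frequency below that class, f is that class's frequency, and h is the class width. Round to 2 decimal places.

11.11

N = 64; target position k = 25/100 · 64 = 16.
Cumulative frequencies: 14, 32, 56, 62, 64.
Observation 16 falls in the class 10 – <20.
L = 10, CF = 14, f = 18, h = 10.
P25 = 10 + ((16 − 14)/18)·10 = 10 + 1.11111 = 11.1111.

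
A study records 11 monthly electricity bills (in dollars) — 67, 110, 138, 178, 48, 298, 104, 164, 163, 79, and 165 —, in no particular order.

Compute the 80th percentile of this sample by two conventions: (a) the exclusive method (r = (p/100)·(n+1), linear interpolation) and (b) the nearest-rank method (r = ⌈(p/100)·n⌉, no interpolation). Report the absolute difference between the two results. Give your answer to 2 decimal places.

Sorted: 48, 67, 79, 104, 110, 138, 163, 164, 165, 178, 298.
n = 11.
(a) r = 9.6; between ranks 9 (165) and 10 (178): 172.8.
(b) the nearest-rank method: rank 9 → 165.
|172.8 − 165| = 7.8.

7.80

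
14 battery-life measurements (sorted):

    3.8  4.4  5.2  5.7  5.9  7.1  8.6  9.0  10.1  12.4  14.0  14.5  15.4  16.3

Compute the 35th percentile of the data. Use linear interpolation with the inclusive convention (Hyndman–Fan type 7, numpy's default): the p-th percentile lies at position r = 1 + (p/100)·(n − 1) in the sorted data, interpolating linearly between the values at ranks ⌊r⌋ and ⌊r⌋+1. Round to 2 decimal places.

6.56

n = 14.
r = 1 + (35/100)·(14 − 1) = 1 + 4.55 = 5.55.
Rank 5 is 5.9 and rank 6 is 7.1.
Interpolate: 5.9 + 0.55·(7.1 − 5.9) = 5.9 + 0.55·1.2 = 6.56.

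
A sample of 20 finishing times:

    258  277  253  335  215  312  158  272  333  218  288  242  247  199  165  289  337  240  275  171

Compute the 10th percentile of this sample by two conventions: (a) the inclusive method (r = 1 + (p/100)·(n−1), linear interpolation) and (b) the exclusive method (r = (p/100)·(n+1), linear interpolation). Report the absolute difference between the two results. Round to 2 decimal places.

4.80

Sorted: 158, 165, 171, 199, 215, 218, 240, 242, 247, 253, 258, 272, 275, 277, 288, 289, 312, 333, 335, 337.
n = 20.
(a) r = 2.9; between ranks 2 (165) and 3 (171): 170.4.
(b) r = 2.1; between ranks 2 (165) and 3 (171): 165.6.
|170.4 − 165.6| = 4.8.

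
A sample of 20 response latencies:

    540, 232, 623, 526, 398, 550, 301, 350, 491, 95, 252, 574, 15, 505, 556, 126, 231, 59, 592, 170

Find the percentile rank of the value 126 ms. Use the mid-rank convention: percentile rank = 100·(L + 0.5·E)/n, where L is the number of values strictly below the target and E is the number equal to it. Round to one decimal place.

17.5

Sorted: 15, 59, 95, 126, 170, 231, 232, 252, 301, 350, 398, 491, 505, 526, 540, 550, 556, 574, 592, 623.
Count below 126: L = 3; count equal: E = 1; n = 20.
Percentile rank = 100·(3 + 0.5·1)/20 = 100·3.5/20 = 17.5.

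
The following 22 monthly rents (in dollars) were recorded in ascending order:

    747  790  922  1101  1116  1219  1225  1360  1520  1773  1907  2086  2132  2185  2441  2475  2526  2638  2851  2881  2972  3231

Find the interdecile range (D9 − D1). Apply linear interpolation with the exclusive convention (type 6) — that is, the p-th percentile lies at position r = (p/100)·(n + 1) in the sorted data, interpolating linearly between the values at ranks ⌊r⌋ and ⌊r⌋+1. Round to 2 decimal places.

n = 22.
P10: r = 2.3; ranks 2–3 are 790, 922; interpolating gives 829.6.
P90: r = 20.7; ranks 20–21 are 2881, 2972; interpolating gives 2944.7.
Difference: 2944.7 − 829.6 = 2115.1.

2115.10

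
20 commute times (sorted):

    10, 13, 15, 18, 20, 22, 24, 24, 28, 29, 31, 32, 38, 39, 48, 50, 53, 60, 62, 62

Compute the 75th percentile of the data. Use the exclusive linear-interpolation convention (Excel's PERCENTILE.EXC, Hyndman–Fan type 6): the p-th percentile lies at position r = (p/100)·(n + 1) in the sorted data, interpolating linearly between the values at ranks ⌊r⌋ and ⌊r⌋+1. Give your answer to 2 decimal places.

n = 20.
r = (75/100)·(20 + 1) = 15.75.
Rank 15 is 48 and rank 16 is 50.
Interpolate: 48 + 0.75·(50 − 48) = 48 + 0.75·2 = 49.5.

49.50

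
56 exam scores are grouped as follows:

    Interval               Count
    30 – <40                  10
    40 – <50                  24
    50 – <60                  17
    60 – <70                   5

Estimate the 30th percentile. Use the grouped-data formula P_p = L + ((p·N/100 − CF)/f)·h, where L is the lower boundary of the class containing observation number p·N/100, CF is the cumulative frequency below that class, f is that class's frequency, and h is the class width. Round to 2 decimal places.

42.83

N = 56; target position k = 30/100 · 56 = 16.8.
Cumulative frequencies: 10, 34, 51, 56.
Observation 16.8 falls in the class 40 – <50.
L = 40, CF = 10, f = 24, h = 10.
P30 = 40 + ((16.8 − 10)/24)·10 = 40 + 2.83333 = 42.8333.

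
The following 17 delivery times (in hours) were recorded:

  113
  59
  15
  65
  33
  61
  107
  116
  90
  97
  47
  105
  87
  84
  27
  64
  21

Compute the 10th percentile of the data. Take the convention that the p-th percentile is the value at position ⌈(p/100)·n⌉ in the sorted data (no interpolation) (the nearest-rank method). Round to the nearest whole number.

21

Sorted: 15, 21, 27, 33, 47, 59, 61, 64, 65, 84, 87, 90, 97, 105, 107, 113, 116.
n = 17.
Position = ⌈10/100 · 17⌉ = ⌈1.7⌉ = 2.
The value at rank 2 is 21.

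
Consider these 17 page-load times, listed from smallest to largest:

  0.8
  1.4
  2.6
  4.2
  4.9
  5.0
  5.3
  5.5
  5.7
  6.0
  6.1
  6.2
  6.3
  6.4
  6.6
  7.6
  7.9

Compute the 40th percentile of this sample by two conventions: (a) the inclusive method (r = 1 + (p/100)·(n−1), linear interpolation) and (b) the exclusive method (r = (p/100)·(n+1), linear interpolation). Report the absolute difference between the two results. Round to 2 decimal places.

0.04

n = 17.
(a) r = 7.4; between ranks 7 (5.3) and 8 (5.5): 5.38.
(b) r = 7.2; between ranks 7 (5.3) and 8 (5.5): 5.34.
|5.38 − 5.34| = 0.04.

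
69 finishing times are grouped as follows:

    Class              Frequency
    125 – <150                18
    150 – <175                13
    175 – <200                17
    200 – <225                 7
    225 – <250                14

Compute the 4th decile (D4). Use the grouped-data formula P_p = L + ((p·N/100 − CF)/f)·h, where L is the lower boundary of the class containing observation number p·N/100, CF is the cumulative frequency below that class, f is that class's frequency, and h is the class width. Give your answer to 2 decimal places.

N = 69; target position k = 40/100 · 69 = 27.6.
Cumulative frequencies: 18, 31, 48, 55, 69.
Observation 27.6 falls in the class 150 – <175.
L = 150, CF = 18, f = 13, h = 25.
P40 = 150 + ((27.6 − 18)/13)·25 = 150 + 18.4615 = 168.462.

168.46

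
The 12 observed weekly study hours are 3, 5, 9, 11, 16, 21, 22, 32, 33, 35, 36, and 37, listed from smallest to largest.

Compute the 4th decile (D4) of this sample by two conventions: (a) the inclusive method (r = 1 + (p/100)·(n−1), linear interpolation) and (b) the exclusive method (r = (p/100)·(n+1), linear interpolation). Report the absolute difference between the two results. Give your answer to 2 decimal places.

1.00

n = 12.
(a) r = 5.4; between ranks 5 (16) and 6 (21): 18.
(b) r = 5.2; between ranks 5 (16) and 6 (21): 17.
|18 − 17| = 1.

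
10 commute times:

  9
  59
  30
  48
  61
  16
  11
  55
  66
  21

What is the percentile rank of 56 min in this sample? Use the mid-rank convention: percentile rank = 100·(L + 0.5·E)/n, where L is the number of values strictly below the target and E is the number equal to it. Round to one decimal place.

70.0

Sorted: 9, 11, 16, 21, 30, 48, 55, 59, 61, 66.
Count below 56: L = 7; count equal: E = 0; n = 10.
Percentile rank = 100·(7 + 0.5·0)/10 = 100·7/10 = 70.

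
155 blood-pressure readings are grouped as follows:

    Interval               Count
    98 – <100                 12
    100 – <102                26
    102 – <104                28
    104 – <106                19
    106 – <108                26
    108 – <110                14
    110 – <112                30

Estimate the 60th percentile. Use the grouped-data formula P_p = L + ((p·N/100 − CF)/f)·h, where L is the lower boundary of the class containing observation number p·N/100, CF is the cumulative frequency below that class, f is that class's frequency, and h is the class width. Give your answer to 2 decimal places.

106.62

N = 155; target position k = 60/100 · 155 = 93.
Cumulative frequencies: 12, 38, 66, 85, 111, 125, 155.
Observation 93 falls in the class 106 – <108.
L = 106, CF = 85, f = 26, h = 2.
P60 = 106 + ((93 − 85)/26)·2 = 106 + 0.615385 = 106.615.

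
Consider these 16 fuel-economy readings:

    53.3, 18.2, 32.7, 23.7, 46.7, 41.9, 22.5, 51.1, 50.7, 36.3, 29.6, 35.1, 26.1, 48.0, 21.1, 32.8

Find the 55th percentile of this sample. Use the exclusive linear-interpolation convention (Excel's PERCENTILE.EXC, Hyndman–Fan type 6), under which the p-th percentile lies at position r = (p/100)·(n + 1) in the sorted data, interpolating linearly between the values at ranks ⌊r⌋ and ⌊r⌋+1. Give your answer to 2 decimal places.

35.52

Sorted: 18.2, 21.1, 22.5, 23.7, 26.1, 29.6, 32.7, 32.8, 35.1, 36.3, 41.9, 46.7, 48.0, 50.7, 51.1, 53.3.
n = 16.
r = (55/100)·(16 + 1) = 9.35.
Rank 9 is 35.1 and rank 10 is 36.3.
Interpolate: 35.1 + 0.35·(36.3 − 35.1) = 35.1 + 0.35·1.2 = 35.52.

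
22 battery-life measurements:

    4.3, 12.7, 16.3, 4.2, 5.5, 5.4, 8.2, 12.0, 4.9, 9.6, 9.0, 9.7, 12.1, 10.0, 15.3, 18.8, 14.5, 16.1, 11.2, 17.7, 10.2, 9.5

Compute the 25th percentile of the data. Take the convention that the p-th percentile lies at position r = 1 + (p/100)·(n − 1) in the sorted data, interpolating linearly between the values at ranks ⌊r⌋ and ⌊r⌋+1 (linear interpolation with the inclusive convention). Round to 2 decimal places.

Sorted: 4.2, 4.3, 4.9, 5.4, 5.5, 8.2, 9.0, 9.5, 9.6, 9.7, 10.0, 10.2, 11.2, 12.0, 12.1, 12.7, 14.5, 15.3, 16.1, 16.3, 17.7, 18.8.
n = 22.
r = 1 + (25/100)·(22 − 1) = 1 + 5.25 = 6.25.
Rank 6 is 8.2 and rank 7 is 9.0.
Interpolate: 8.2 + 0.25·(9.0 − 8.2) = 8.2 + 0.25·0.8 = 8.4.

8.40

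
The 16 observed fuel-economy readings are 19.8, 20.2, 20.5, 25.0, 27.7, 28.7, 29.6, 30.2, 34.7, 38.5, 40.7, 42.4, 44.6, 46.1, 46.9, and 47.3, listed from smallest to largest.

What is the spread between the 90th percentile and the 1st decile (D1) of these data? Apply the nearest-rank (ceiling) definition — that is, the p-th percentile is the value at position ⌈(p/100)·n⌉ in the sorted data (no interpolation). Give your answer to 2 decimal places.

26.70

n = 16.
P10: rank ⌈10/100·16⌉ = 2 → 20.2.
P90: rank ⌈90/100·16⌉ = 15 → 46.9.
Difference: 46.9 − 20.2 = 26.7.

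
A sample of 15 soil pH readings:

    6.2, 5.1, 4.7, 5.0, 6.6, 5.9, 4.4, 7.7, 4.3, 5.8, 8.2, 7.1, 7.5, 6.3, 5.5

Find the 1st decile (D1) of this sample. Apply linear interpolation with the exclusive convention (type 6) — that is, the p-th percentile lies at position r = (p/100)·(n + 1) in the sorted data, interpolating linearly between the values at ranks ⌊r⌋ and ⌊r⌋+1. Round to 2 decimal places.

Sorted: 4.3, 4.4, 4.7, 5.0, 5.1, 5.5, 5.8, 5.9, 6.2, 6.3, 6.6, 7.1, 7.5, 7.7, 8.2.
n = 15.
r = (10/100)·(15 + 1) = 1.6.
Rank 1 is 4.3 and rank 2 is 4.4.
Interpolate: 4.3 + 0.6·(4.4 − 4.3) = 4.3 + 0.6·0.1 = 4.36.

4.36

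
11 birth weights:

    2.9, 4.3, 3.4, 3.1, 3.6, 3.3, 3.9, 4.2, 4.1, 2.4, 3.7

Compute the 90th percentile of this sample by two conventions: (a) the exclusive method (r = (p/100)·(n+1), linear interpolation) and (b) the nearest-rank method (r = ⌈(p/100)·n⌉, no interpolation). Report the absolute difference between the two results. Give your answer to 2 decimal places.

Sorted: 2.4, 2.9, 3.1, 3.3, 3.4, 3.6, 3.7, 3.9, 4.1, 4.2, 4.3.
n = 11.
(a) r = 10.8; between ranks 10 (4.2) and 11 (4.3): 4.28.
(b) the nearest-rank method: rank 10 → 4.2.
|4.28 − 4.2| = 0.08.

0.08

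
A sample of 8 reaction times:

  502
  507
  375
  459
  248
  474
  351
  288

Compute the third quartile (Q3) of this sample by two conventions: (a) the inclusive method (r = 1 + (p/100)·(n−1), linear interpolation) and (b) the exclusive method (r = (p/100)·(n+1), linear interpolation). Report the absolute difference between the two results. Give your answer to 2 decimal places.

Sorted: 248, 288, 351, 375, 459, 474, 502, 507.
n = 8.
(a) r = 6.25; between ranks 6 (474) and 7 (502): 481.
(b) r = 6.75; between ranks 6 (474) and 7 (502): 495.
|481 − 495| = 14.

14.00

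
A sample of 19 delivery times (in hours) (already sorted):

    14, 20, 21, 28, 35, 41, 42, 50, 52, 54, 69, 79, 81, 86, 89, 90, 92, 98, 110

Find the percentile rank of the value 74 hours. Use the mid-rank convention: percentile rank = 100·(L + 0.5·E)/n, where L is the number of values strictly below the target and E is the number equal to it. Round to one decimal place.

Count below 74: L = 11; count equal: E = 0; n = 19.
Percentile rank = 100·(11 + 0.5·0)/19 = 100·11/19 = 57.89.

57.9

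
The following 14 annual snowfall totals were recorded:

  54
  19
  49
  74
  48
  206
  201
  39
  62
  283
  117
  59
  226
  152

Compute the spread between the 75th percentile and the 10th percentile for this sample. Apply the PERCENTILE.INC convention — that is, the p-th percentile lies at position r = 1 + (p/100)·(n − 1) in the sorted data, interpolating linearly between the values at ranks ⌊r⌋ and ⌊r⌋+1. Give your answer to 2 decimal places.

Sorted: 19, 39, 48, 49, 54, 59, 62, 74, 117, 152, 201, 206, 226, 283.
n = 14.
P10: r = 2.3; ranks 2–3 are 39, 48; interpolating gives 41.7.
P75: r = 10.75; ranks 10–11 are 152, 201; interpolating gives 188.75.
Difference: 188.75 − 41.7 = 147.05.

147.05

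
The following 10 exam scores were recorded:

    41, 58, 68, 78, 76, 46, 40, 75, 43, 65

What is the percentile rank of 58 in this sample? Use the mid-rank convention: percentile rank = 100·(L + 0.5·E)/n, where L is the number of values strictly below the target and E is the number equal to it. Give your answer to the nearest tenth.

45.0

Sorted: 40, 41, 43, 46, 58, 65, 68, 75, 76, 78.
Count below 58: L = 4; count equal: E = 1; n = 10.
Percentile rank = 100·(4 + 0.5·1)/10 = 100·4.5/10 = 45.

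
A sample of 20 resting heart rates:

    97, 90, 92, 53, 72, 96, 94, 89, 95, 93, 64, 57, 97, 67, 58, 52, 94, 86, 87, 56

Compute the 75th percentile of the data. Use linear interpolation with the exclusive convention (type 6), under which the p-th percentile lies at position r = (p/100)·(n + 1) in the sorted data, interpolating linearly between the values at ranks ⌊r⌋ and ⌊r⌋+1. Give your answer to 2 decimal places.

Sorted: 52, 53, 56, 57, 58, 64, 67, 72, 86, 87, 89, 90, 92, 93, 94, 94, 95, 96, 97, 97.
n = 20.
r = (75/100)·(20 + 1) = 15.75.
Rank 15 is 94 and rank 16 is 94.
Interpolate: 94 + 0.75·(94 − 94) = 94 + 0.75·0 = 94.

94.00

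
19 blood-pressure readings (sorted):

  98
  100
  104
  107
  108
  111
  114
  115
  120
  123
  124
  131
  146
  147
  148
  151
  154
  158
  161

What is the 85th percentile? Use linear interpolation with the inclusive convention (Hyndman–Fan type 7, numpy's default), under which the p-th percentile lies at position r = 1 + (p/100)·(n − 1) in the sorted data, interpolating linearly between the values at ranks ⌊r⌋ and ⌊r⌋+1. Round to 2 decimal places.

n = 19.
r = 1 + (85/100)·(19 − 1) = 1 + 15.3 = 16.3.
Rank 16 is 151 and rank 17 is 154.
Interpolate: 151 + 0.3·(154 − 151) = 151 + 0.3·3 = 151.9.

151.90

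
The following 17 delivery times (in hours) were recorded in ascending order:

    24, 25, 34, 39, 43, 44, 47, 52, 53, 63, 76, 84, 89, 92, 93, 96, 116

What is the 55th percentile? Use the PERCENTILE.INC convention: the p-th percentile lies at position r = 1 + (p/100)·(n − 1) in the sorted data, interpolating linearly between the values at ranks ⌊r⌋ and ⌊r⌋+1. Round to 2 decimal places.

61.00

n = 17.
r = 1 + (55/100)·(17 − 1) = 1 + 8.8 = 9.8.
Rank 9 is 53 and rank 10 is 63.
Interpolate: 53 + 0.8·(63 − 53) = 53 + 0.8·10 = 61.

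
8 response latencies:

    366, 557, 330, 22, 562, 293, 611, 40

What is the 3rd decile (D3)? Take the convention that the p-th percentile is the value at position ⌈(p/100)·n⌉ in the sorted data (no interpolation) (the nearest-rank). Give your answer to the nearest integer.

Sorted: 22, 40, 293, 330, 366, 557, 562, 611.
n = 8.
Position = ⌈30/100 · 8⌉ = ⌈2.4⌉ = 3.
The value at rank 3 is 293.

293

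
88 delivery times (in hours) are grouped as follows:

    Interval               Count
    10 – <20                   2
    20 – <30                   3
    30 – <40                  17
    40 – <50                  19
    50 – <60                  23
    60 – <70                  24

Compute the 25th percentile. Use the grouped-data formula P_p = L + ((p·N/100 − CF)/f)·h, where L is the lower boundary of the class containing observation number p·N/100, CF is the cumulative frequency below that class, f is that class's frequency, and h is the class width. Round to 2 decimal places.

N = 88; target position k = 25/100 · 88 = 22.
Cumulative frequencies: 2, 5, 22, 41, 64, 88.
Observation 22 falls in the class 30 – <40.
L = 30, CF = 5, f = 17, h = 10.
P25 = 30 + ((22 − 5)/17)·10 = 30 + 10 = 40.

40.00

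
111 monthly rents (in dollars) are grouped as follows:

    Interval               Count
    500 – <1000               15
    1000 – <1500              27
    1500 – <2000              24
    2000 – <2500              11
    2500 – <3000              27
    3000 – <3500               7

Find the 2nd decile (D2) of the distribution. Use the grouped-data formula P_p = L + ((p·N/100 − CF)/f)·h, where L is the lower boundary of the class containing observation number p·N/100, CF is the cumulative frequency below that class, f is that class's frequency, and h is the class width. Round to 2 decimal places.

1133.33

N = 111; target position k = 20/100 · 111 = 22.2.
Cumulative frequencies: 15, 42, 66, 77, 104, 111.
Observation 22.2 falls in the class 1000 – <1500.
L = 1000, CF = 15, f = 27, h = 500.
P20 = 1000 + ((22.2 − 15)/27)·500 = 1000 + 133.333 = 1133.33.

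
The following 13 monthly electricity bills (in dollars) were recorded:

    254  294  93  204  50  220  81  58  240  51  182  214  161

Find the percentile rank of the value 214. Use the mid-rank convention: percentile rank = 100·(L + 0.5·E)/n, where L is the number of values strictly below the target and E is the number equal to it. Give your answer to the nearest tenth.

Sorted: 50, 51, 58, 81, 93, 161, 182, 204, 214, 220, 240, 254, 294.
Count below 214: L = 8; count equal: E = 1; n = 13.
Percentile rank = 100·(8 + 0.5·1)/13 = 100·8.5/13 = 65.38.

65.4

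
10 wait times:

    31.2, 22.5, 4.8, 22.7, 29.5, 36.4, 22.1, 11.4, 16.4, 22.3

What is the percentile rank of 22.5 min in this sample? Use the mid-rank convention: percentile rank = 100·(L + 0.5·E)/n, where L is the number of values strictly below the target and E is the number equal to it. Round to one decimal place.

Sorted: 4.8, 11.4, 16.4, 22.1, 22.3, 22.5, 22.7, 29.5, 31.2, 36.4.
Count below 22.5: L = 5; count equal: E = 1; n = 10.
Percentile rank = 100·(5 + 0.5·1)/10 = 100·5.5/10 = 55.

55.0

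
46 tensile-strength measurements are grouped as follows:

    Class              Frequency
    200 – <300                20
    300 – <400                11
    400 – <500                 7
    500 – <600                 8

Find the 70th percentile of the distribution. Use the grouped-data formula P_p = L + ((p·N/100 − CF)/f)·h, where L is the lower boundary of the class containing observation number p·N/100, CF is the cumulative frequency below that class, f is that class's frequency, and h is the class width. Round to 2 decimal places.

417.14

N = 46; target position k = 70/100 · 46 = 32.2.
Cumulative frequencies: 20, 31, 38, 46.
Observation 32.2 falls in the class 400 – <500.
L = 400, CF = 31, f = 7, h = 100.
P70 = 400 + ((32.2 − 31)/7)·100 = 400 + 17.1429 = 417.143.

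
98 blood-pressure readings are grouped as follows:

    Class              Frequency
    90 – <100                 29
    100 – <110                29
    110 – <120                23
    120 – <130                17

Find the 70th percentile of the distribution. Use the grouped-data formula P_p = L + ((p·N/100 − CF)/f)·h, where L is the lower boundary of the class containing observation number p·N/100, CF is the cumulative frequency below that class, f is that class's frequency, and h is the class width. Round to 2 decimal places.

N = 98; target position k = 70/100 · 98 = 68.6.
Cumulative frequencies: 29, 58, 81, 98.
Observation 68.6 falls in the class 110 – <120.
L = 110, CF = 58, f = 23, h = 10.
P70 = 110 + ((68.6 − 58)/23)·10 = 110 + 4.6087 = 114.609.

114.61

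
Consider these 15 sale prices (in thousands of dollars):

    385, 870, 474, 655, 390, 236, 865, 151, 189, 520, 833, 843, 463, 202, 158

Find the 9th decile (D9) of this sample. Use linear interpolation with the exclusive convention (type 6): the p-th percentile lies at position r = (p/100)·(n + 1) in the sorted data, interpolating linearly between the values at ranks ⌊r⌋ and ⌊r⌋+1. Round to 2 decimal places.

867.00

Sorted: 151, 158, 189, 202, 236, 385, 390, 463, 474, 520, 655, 833, 843, 865, 870.
n = 15.
r = (90/100)·(15 + 1) = 14.4.
Rank 14 is 865 and rank 15 is 870.
Interpolate: 865 + 0.4·(870 − 865) = 865 + 0.4·5 = 867.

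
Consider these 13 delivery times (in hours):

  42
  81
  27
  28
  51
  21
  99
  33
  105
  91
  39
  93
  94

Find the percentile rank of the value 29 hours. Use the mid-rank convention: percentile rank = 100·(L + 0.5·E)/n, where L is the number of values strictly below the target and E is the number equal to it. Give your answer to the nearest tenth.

23.1

Sorted: 21, 27, 28, 33, 39, 42, 51, 81, 91, 93, 94, 99, 105.
Count below 29: L = 3; count equal: E = 0; n = 13.
Percentile rank = 100·(3 + 0.5·0)/13 = 100·3/13 = 23.08.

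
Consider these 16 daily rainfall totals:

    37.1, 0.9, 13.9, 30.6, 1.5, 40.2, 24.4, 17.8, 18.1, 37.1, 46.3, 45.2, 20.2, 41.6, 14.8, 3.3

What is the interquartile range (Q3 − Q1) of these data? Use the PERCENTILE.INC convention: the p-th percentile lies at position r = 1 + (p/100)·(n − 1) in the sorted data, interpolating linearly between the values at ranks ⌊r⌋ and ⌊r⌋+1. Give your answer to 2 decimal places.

23.30

Sorted: 0.9, 1.5, 3.3, 13.9, 14.8, 17.8, 18.1, 20.2, 24.4, 30.6, 37.1, 37.1, 40.2, 41.6, 45.2, 46.3.
n = 16.
P25: r = 4.75; ranks 4–5 are 13.9, 14.8; interpolating gives 14.575.
P75: r = 12.25; ranks 12–13 are 37.1, 40.2; interpolating gives 37.875.
Difference: 37.875 − 14.575 = 23.3.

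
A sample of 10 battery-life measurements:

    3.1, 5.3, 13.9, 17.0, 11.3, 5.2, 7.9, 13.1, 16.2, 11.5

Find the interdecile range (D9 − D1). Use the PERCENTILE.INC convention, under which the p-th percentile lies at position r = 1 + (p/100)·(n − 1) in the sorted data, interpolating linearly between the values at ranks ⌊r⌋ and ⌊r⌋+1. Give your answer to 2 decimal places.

Sorted: 3.1, 5.2, 5.3, 7.9, 11.3, 11.5, 13.1, 13.9, 16.2, 17.0.
n = 10.
P10: r = 1.9; ranks 1–2 are 3.1, 5.2; interpolating gives 4.99.
P90: r = 9.1; ranks 9–10 are 16.2, 17.0; interpolating gives 16.28.
Difference: 16.28 − 4.99 = 11.29.

11.29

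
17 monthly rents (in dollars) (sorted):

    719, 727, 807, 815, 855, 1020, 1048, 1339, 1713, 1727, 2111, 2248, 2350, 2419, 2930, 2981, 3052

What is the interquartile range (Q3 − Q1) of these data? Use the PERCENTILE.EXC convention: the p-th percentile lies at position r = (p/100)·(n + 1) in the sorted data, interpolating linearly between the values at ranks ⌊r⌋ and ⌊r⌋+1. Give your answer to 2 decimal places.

1549.50

n = 17.
P25: r = 4.5; ranks 4–5 are 815, 855; interpolating gives 835.
P75: r = 13.5; ranks 13–14 are 2350, 2419; interpolating gives 2384.5.
Difference: 2384.5 − 835 = 1549.5.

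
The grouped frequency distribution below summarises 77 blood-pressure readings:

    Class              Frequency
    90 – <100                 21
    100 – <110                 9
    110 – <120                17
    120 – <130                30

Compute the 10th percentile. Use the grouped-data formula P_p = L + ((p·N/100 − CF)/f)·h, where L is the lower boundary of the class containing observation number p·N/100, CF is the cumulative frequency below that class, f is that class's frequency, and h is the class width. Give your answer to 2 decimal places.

93.67

N = 77; target position k = 10/100 · 77 = 7.7.
Cumulative frequencies: 21, 30, 47, 77.
Observation 7.7 falls in the class 90 – <100.
L = 90, CF = 0, f = 21, h = 10.
P10 = 90 + ((7.7 − 0)/21)·10 = 90 + 3.66667 = 93.6667.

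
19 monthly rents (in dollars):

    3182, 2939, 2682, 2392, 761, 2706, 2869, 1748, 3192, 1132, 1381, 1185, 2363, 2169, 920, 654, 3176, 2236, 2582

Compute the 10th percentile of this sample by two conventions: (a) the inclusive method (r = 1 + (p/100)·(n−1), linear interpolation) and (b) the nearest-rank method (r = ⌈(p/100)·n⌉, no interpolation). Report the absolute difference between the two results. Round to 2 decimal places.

127.20

Sorted: 654, 761, 920, 1132, 1185, 1381, 1748, 2169, 2236, 2363, 2392, 2582, 2682, 2706, 2869, 2939, 3176, 3182, 3192.
n = 19.
(a) r = 2.8; between ranks 2 (761) and 3 (920): 888.2.
(b) the nearest-rank method: rank 2 → 761.
|888.2 − 761| = 127.2.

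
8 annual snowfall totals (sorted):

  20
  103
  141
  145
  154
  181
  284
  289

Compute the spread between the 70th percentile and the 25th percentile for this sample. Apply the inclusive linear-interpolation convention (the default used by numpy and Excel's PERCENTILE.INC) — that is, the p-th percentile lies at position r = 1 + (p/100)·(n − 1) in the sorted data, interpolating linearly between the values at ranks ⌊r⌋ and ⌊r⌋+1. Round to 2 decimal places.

46.80

n = 8.
P25: r = 2.75; ranks 2–3 are 103, 141; interpolating gives 131.5.
P70: r = 5.9; ranks 5–6 are 154, 181; interpolating gives 178.3.
Difference: 178.3 − 131.5 = 46.8.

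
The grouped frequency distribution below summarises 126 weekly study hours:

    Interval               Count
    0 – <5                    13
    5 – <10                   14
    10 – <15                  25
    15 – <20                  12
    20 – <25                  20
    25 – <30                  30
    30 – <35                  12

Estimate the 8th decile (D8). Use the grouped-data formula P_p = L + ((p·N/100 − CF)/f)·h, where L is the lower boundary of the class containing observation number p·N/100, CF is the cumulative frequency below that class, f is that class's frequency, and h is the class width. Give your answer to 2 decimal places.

27.80

N = 126; target position k = 80/100 · 126 = 100.8.
Cumulative frequencies: 13, 27, 52, 64, 84, 114, 126.
Observation 100.8 falls in the class 25 – <30.
L = 25, CF = 84, f = 30, h = 5.
P80 = 25 + ((100.8 − 84)/30)·5 = 25 + 2.8 = 27.8.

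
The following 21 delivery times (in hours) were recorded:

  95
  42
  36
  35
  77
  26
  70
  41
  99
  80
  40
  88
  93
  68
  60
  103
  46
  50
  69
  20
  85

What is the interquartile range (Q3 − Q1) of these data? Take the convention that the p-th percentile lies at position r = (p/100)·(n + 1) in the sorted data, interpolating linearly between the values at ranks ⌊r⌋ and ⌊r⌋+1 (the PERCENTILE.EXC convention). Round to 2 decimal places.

Sorted: 20, 26, 35, 36, 40, 41, 42, 46, 50, 60, 68, 69, 70, 77, 80, 85, 88, 93, 95, 99, 103.
n = 21.
P25: r = 5.5; ranks 5–6 are 40, 41; interpolating gives 40.5.
P75: r = 16.5; ranks 16–17 are 85, 88; interpolating gives 86.5.
Difference: 86.5 − 40.5 = 46.

46.00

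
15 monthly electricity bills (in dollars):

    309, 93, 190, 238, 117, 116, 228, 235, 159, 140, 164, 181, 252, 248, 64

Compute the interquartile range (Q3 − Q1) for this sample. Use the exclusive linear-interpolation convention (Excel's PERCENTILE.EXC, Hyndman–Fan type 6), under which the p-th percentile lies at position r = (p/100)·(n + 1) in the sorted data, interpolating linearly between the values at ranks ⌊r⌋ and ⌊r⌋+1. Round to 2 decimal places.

121.00

Sorted: 64, 93, 116, 117, 140, 159, 164, 181, 190, 228, 235, 238, 248, 252, 309.
n = 15.
P25: r = 4 (integer) → 117.
P75: r = 12 (integer) → 238.
Difference: 238 − 117 = 121.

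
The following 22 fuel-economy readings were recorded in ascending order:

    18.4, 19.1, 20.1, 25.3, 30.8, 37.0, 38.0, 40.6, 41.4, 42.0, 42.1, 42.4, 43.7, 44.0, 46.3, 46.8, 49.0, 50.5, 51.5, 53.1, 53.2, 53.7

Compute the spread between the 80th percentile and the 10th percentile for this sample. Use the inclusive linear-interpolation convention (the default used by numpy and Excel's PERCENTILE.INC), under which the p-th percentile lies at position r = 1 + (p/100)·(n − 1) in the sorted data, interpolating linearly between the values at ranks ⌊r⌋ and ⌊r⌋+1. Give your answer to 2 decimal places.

n = 22.
P10: r = 3.1; ranks 3–4 are 20.1, 25.3; interpolating gives 20.62.
P80: r = 17.8; ranks 17–18 are 49.0, 50.5; interpolating gives 50.2.
Difference: 50.2 − 20.62 = 29.58.

29.58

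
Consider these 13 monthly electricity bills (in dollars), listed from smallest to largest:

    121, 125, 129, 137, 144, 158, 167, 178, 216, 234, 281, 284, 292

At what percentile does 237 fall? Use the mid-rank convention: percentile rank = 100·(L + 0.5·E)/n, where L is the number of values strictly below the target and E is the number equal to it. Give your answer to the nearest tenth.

Count below 237: L = 10; count equal: E = 0; n = 13.
Percentile rank = 100·(10 + 0.5·0)/13 = 100·10/13 = 76.92.

76.9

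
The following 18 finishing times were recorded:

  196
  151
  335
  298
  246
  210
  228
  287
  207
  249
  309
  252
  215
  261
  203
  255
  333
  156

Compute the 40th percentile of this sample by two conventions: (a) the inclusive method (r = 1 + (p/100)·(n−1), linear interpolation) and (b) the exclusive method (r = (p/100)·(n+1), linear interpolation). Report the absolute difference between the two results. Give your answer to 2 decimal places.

Sorted: 151, 156, 196, 203, 207, 210, 215, 228, 246, 249, 252, 255, 261, 287, 298, 309, 333, 335.
n = 18.
(a) r = 7.8; between ranks 7 (215) and 8 (228): 225.4.
(b) r = 7.6; between ranks 7 (215) and 8 (228): 222.8.
|225.4 − 222.8| = 2.6.

2.60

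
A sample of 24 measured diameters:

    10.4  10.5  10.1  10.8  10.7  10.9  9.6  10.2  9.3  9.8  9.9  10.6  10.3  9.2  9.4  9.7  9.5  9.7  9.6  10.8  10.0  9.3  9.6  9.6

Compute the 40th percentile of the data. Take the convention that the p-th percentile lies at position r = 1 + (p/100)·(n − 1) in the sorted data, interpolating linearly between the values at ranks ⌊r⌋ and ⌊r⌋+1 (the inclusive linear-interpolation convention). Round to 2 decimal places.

Sorted: 9.2, 9.3, 9.3, 9.4, 9.5, 9.6, 9.6, 9.6, 9.6, 9.7, 9.7, 9.8, 9.9, 10.0, 10.1, 10.2, 10.3, 10.4, 10.5, 10.6, 10.7, 10.8, 10.8, 10.9.
n = 24.
r = 1 + (40/100)·(24 − 1) = 1 + 9.2 = 10.2.
Rank 10 is 9.7 and rank 11 is 9.7.
Interpolate: 9.7 + 0.2·(9.7 − 9.7) = 9.7 + 0.2·0 = 9.7.

9.70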